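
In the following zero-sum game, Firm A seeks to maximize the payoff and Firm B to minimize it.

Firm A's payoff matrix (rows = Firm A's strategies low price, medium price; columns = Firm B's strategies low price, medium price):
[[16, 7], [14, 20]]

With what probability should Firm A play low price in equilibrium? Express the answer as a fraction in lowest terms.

2/5

Row minima are 7 and 14, so Firm A's maximin is 14; column maxima are 16 and 20, so Firm B's minimax is 16. These differ, so the equilibrium is in mixed strategies.
Let Firm A play low price with probability p. Firm B is indifferent when 16p + 14(1−p) = 7p + 20(1−p), giving p = 2/5.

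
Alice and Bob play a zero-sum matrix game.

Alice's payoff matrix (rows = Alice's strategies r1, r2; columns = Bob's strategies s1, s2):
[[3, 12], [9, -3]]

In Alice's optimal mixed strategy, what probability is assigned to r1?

Row minima are 3 and -3, so Alice's maximin is 3; column maxima are 9 and 12, so Bob's minimax is 9. These differ, so the equilibrium is in mixed strategies.
Let Alice play r1 with probability p. Bob is indifferent when 3p + 9(1−p) = 12p − 3(1−p), giving p = 4/7.

4/7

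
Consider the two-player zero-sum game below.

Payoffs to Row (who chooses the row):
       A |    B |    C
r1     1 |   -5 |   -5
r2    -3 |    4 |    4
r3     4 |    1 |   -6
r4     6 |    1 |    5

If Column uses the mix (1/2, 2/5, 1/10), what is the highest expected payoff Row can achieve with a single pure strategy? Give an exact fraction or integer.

39/10

r1: (1)·(1/2) + (-5)·(2/5) + (-5)·(1/10) = -2.
r2: (-3)·(1/2) + (4)·(2/5) + (4)·(1/10) = 1/2.
r3: (4)·(1/2) + (1)·(2/5) + (-6)·(1/10) = 9/5.
r4: (6)·(1/2) + (1)·(2/5) + (5)·(1/10) = 39/10.
The best pure response is r4 with expected payoff 39/10.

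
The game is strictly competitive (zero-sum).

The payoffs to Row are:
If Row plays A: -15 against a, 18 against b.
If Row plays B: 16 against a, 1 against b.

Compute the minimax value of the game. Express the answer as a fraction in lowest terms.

101/16

Row minima are -15 and 1, so Row's maximin is 1; column maxima are 16 and 18, so Column's minimax is 16. These differ, so the equilibrium is in mixed strategies.
Let Row play A with probability p. Column is indifferent when −15p + 16(1−p) = 18p + (1−p), giving p = 5/16.
Let Column play a with probability q. Row is indifferent when −15q + 18(1−q) = 16q + (1−q), giving q = 17/48.
The value is -15·(17/48) + (18)·(31/48) = 101/16.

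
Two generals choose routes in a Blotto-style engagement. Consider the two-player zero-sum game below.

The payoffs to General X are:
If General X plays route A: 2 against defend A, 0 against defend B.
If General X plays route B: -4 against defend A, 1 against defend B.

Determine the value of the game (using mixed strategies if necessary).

Row minima are 0 and -4, so General X's maximin is 0; column maxima are 2 and 1, so General Y's minimax is 1. These differ, so the equilibrium is in mixed strategies.
Let General X play route A with probability p. General Y is indifferent when 2p − 4(1−p) = (1−p), giving p = 5/7.
Let General Y play defend A with probability q. General X is indifferent when 2q = −4q + (1−q), giving q = 1/7.
The value is 2·(1/7) + (0)·(6/7) = 2/7.

2/7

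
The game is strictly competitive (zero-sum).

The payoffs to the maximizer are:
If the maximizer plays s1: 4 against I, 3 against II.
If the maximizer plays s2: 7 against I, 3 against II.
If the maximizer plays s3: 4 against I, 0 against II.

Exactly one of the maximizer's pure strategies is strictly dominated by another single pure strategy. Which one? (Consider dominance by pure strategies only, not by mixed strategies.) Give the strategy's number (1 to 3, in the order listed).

Compare s3 with s2: 7 > 4, 3 > 0.
So s2 strictly dominates s3 for the maximizer; s3 is strictly dominated.

3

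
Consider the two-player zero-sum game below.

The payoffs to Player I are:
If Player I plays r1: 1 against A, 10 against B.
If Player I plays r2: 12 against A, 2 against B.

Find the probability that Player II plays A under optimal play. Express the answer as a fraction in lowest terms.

Row minima are 1 and 2, so Player I's maximin is 2; column maxima are 12 and 10, so Player II's minimax is 10. These differ, so the equilibrium is in mixed strategies.
Let Player II play A with probability q. Player I is indifferent when q + 10(1−q) = 12q + 2(1−q), giving q = 8/19.

8/19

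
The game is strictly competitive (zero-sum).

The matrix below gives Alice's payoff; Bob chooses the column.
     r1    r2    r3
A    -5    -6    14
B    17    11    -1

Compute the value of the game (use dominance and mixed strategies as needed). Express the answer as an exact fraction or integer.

37/8

Column r1 is strictly dominated by r2 for Bob (it gives Alice more in every row).
The remaining 2×2 game on (A, B) × (r2, r3) has no saddle point. Let Alice play A with probability p; indifference gives −6p + 11(1−p) = 14p − (1−p), so p = 3/8.
Similarly Bob's optimal q on r2 is 15/32, and the value is -6·(15/32) + (14)·(17/32) = 37/8.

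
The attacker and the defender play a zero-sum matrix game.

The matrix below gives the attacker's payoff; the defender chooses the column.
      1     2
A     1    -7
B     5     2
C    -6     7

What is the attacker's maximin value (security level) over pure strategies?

2

The worst-case payoff for each row is A: -7, B: 2, C: -6.
The best of these is 2.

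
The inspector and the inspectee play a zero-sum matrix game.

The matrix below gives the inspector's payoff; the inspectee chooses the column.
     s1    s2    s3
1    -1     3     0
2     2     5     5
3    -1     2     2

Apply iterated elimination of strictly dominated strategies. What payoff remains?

Column s3 is strictly dominated by s1 for the inspectee (-1<0, 2<5, -1<2); eliminate s3.
Row 1 is strictly dominated by row 2 (2>-1, 5>3); eliminate 1.
Column s2 is strictly dominated by s1 for the inspectee (2<5, -1<2); eliminate s2.
Row 3 is strictly dominated by row 2 (2>-1); eliminate 3.
Only (2, s1) remains, with payoff 2.

2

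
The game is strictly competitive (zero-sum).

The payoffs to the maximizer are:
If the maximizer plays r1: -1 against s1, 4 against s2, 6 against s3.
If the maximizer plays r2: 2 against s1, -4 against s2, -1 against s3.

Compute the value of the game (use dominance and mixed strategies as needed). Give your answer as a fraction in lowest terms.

4/11

Column s3 is strictly dominated by s2 for the minimizer (it gives the maximizer more in every row).
The remaining 2×2 game on (r1, r2) × (s1, s2) has no saddle point. Let the maximizer play r1 with probability p; indifference gives −p + 2(1−p) = 4p − 4(1−p), so p = 6/11.
Similarly the minimizer's optimal q on s1 is 8/11, and the value is -1·(8/11) + (4)·(3/11) = 4/11.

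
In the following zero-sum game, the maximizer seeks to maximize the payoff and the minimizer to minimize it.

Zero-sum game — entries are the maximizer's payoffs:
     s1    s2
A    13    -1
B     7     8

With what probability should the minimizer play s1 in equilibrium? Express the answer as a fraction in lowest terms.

Row minima are -1 and 7, so the maximizer's maximin is 7; column maxima are 13 and 8, so the minimizer's minimax is 8. These differ, so the equilibrium is in mixed strategies.
Let the minimizer play s1 with probability q. The maximizer is indifferent when 13q − (1−q) = 7q + 8(1−q), giving q = 3/5.

3/5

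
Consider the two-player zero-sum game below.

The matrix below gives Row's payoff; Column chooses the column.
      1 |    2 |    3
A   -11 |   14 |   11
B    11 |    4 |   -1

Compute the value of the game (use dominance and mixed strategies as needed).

Column 2 is strictly dominated by 3 for Column (it gives Row more in every row).
The remaining 2×2 game on (A, B) × (1, 3) has no saddle point. Let Row play A with probability p; indifference gives −11p + 11(1−p) = 11p − (1−p), so p = 6/17.
Similarly Column's optimal q on 1 is 6/17, and the value is -11·(6/17) + (11)·(11/17) = 55/17.

55/17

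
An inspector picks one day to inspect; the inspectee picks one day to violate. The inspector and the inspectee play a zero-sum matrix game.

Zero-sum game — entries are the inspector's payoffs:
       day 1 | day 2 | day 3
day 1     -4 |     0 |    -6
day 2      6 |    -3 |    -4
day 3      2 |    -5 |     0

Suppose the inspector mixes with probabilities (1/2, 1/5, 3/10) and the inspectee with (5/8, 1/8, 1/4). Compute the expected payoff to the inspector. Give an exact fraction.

Against (5/8, 1/8, 1/4), each row's expected payoff is day 1: -4; day 2: 19/8; day 3: 5/8.
Taking the (1/2, 1/5, 3/10)-weighted average: (1/2)·(-4) + (1/5)·(19/8) + (3/10)·(5/8) = -107/80.

-107/80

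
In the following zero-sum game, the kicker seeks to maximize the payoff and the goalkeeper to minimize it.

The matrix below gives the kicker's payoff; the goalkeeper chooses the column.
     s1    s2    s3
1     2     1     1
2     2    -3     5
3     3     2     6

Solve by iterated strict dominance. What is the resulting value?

Column s1 is strictly dominated by s2 for the goalkeeper (1<2, -3<2, 2<3); eliminate s1.
Row 1 is strictly dominated by row 3 (2>1, 6>1); eliminate 1.
Column s3 is strictly dominated by s2 for the goalkeeper (-3<5, 2<6); eliminate s3.
Row 2 is strictly dominated by row 3 (2>-3); eliminate 2.
Only (3, s2) remains, with payoff 2.

2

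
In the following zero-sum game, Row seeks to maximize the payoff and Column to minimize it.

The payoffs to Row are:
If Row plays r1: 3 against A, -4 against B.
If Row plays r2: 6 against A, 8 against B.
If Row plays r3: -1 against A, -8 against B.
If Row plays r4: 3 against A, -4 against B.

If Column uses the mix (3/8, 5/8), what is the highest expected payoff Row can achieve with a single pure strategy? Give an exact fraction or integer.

r1: (3)·(3/8) + (-4)·(5/8) = -11/8.
r2: (6)·(3/8) + (8)·(5/8) = 29/4.
r3: (-1)·(3/8) + (-8)·(5/8) = -43/8.
r4: (3)·(3/8) + (-4)·(5/8) = -11/8.
The best pure response is r2 with expected payoff 29/4.

29/4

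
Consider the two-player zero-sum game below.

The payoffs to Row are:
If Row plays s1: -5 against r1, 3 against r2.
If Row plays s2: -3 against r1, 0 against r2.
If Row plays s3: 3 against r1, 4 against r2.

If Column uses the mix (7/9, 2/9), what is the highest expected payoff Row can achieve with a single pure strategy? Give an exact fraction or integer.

29/9

s1: (-5)·(7/9) + (3)·(2/9) = -29/9.
s2: (-3)·(7/9) + (0)·(2/9) = -7/3.
s3: (3)·(7/9) + (4)·(2/9) = 29/9.
The best pure response is s3 with expected payoff 29/9.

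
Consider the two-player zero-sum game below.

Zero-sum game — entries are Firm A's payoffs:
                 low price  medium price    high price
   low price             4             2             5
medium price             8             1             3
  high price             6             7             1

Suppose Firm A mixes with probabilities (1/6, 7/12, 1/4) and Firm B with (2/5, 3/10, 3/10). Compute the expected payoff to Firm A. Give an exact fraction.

263/60

Against (2/5, 3/10, 3/10), each row's expected payoff is low price: 37/10; medium price: 22/5; high price: 24/5.
Taking the (1/6, 7/12, 1/4)-weighted average: (1/6)·(37/10) + (7/12)·(22/5) + (1/4)·(24/5) = 263/60.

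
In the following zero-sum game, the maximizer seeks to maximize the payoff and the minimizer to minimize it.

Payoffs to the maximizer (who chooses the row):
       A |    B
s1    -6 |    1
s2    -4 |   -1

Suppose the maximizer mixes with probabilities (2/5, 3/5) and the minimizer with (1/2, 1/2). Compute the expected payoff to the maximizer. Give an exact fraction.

Against (1/2, 1/2), each row's expected payoff is s1: -5/2; s2: -5/2.
Taking the (2/5, 3/5)-weighted average: (2/5)·(-5/2) + (3/5)·(-5/2) = -5/2.

-5/2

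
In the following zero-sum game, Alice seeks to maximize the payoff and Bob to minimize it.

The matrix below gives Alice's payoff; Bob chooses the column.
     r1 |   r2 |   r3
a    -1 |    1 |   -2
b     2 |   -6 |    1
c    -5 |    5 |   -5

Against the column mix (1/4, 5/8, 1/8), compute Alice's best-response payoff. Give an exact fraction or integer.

5/4

a: (-1)·(1/4) + (1)·(5/8) + (-2)·(1/8) = 1/8.
b: (2)·(1/4) + (-6)·(5/8) + (1)·(1/8) = -25/8.
c: (-5)·(1/4) + (5)·(5/8) + (-5)·(1/8) = 5/4.
The best pure response is c with expected payoff 5/4.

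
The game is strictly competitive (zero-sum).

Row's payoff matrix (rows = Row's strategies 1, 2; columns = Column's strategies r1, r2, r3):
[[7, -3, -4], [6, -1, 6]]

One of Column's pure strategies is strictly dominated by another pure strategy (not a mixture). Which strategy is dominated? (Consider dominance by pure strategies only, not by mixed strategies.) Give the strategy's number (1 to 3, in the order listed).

1

Column prefers columns that give Row less. Compare r1 with r2: -3 < 7, -1 < 6.
So r2 strictly dominates r1 for Column; r1 is strictly dominated.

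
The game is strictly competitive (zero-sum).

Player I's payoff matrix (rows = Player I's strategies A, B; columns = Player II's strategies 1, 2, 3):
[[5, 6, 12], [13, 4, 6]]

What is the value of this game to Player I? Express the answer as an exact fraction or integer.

Column 3 is strictly dominated by 2 for Player II (it gives Player I more in every row).
The remaining 2×2 game on (A, B) × (1, 2) has no saddle point. Let Player I play A with probability p; indifference gives 5p + 13(1−p) = 6p + 4(1−p), so p = 9/10.
Similarly Player II's optimal q on 1 is 1/5, and the value is 5·(1/5) + (6)·(4/5) = 29/5.

29/5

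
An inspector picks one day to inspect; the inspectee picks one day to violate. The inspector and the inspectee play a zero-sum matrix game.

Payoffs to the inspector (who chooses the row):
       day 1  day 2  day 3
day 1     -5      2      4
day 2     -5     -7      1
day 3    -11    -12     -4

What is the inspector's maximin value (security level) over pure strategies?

-5

The worst-case payoff for each row is day 1: -5, day 2: -7, day 3: -12.
The best of these is -5.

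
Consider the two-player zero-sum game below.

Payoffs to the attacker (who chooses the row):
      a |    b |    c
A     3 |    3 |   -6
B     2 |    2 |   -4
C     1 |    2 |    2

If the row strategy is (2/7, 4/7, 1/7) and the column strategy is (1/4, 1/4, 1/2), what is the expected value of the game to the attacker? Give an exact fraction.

-3/4

Against (1/4, 1/4, 1/2), each row's expected payoff is A: -3/2; B: -1; C: 7/4.
Taking the (2/7, 4/7, 1/7)-weighted average: (2/7)·(-3/2) + (4/7)·(-1) + (1/7)·(7/4) = -3/4.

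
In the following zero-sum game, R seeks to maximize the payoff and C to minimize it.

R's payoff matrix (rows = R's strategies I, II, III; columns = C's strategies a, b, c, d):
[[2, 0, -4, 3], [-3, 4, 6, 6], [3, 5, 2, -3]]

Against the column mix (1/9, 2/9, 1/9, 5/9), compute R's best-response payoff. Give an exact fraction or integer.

I: (2)·(1/9) + (0)·(2/9) + (-4)·(1/9) + (3)·(5/9) = 13/9.
II: (-3)·(1/9) + (4)·(2/9) + (6)·(1/9) + (6)·(5/9) = 41/9.
III: (3)·(1/9) + (5)·(2/9) + (2)·(1/9) + (-3)·(5/9) = 0.
The best pure response is II with expected payoff 41/9.

41/9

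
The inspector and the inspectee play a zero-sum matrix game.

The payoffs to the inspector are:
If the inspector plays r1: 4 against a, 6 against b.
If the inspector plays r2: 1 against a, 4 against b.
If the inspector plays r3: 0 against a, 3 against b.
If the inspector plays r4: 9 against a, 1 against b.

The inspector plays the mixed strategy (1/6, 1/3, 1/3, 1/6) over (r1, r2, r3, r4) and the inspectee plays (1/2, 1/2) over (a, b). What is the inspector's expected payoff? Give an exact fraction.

Against (1/2, 1/2), each row's expected payoff is r1: 5; r2: 5/2; r3: 3/2; r4: 5.
Taking the (1/6, 1/3, 1/3, 1/6)-weighted average: (1/6)·(5) + (1/3)·(5/2) + (1/3)·(3/2) + (1/6)·(5) = 3.

3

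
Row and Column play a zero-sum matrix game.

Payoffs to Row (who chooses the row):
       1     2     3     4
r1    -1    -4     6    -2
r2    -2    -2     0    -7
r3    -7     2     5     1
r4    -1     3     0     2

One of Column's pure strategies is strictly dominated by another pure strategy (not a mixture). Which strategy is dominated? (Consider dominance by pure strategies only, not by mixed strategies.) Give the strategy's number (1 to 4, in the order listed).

Column prefers columns that give Row less. Compare 3 with 1: -1 < 6, -2 < 0, -7 < 5, -1 < 0.
So 1 strictly dominates 3 for Column; 3 is strictly dominated.

3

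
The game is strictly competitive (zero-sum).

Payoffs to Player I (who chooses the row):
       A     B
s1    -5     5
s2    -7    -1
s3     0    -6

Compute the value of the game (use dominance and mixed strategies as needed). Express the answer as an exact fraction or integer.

-15/8

Row s2 is strictly dominated by row s1, so Player I never plays it.
The remaining 2×2 game on (s1, s3) × (A, B) has no saddle point. Let Player I play s1 with probability p; indifference gives −5p = 5p − 6(1−p), so p = 3/8.
Similarly Player II's optimal q on A is 11/16, and the value is -5·(11/16) + (5)·(5/16) = -15/8.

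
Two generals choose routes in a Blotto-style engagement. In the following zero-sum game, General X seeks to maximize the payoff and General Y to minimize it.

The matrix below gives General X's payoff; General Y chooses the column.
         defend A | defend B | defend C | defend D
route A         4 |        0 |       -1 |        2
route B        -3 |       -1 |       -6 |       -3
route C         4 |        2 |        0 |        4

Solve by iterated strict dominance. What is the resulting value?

0

Column defend A is strictly dominated by defend C for General Y (-1<4, -6<-3, 0<4); eliminate defend A.
Column defend D is strictly dominated by defend C for General Y (-1<2, -6<-3, 0<4); eliminate defend D.
Row route A is strictly dominated by row route C (2>0, 0>-1); eliminate route A.
Column defend B is strictly dominated by defend C for General Y (-6<-1, 0<2); eliminate defend B.
Row route B is strictly dominated by row route C (0>-6); eliminate route B.
Only (route C, defend C) remains, with payoff 0.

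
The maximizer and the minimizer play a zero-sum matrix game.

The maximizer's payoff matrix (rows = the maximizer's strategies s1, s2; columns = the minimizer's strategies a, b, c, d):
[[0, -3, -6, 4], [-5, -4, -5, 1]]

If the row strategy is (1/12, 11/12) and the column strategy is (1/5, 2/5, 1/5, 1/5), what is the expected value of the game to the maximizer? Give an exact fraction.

Against (1/5, 2/5, 1/5, 1/5), each row's expected payoff is s1: -8/5; s2: -17/5.
Taking the (1/12, 11/12)-weighted average: (1/12)·(-8/5) + (11/12)·(-17/5) = -13/4.

-13/4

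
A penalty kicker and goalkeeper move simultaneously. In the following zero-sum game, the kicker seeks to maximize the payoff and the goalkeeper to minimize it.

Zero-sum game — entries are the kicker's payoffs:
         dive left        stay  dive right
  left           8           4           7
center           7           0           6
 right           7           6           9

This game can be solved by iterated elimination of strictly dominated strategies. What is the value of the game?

6

Column dive left is strictly dominated by stay for the goalkeeper (4<8, 0<7, 6<7); eliminate dive left.
Row left is strictly dominated by row right (6>4, 9>7); eliminate left.
Row center is strictly dominated by row right (6>0, 9>6); eliminate center.
Column dive right is strictly dominated by stay for the goalkeeper (6<9); eliminate dive right.
Only (right, stay) remains, with payoff 6.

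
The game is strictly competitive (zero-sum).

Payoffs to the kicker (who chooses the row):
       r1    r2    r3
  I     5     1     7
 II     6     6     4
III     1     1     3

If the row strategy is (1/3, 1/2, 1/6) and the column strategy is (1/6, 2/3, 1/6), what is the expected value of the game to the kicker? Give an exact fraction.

71/18

Against (1/6, 2/3, 1/6), each row's expected payoff is I: 8/3; II: 17/3; III: 4/3.
Taking the (1/3, 1/2, 1/6)-weighted average: (1/3)·(8/3) + (1/2)·(17/3) + (1/6)·(4/3) = 71/18.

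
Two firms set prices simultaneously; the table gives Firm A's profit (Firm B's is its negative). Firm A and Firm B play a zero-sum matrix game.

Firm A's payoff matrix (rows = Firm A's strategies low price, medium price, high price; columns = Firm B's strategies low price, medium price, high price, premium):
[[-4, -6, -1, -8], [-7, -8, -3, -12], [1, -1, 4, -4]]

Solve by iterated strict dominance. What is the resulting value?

-4

Column high price is strictly dominated by low price for Firm B (-4<-1, -7<-3, 1<4); eliminate high price.
Row medium price is strictly dominated by row low price (-4>-7, -6>-8, -8>-12); eliminate medium price.
Row low price is strictly dominated by row high price (1>-4, -1>-6, -4>-8); eliminate low price.
Column medium price is strictly dominated by premium for Firm B (-4<-1); eliminate medium price.
Column low price is strictly dominated by premium for Firm B (-4<1); eliminate low price.
Only (high price, premium) remains, with payoff -4.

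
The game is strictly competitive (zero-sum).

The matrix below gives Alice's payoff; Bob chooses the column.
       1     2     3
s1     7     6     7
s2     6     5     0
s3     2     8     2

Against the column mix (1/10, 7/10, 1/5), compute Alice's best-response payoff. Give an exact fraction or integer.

s1: (7)·(1/10) + (6)·(7/10) + (7)·(1/5) = 63/10.
s2: (6)·(1/10) + (5)·(7/10) + (0)·(1/5) = 41/10.
s3: (2)·(1/10) + (8)·(7/10) + (2)·(1/5) = 31/5.
The best pure response is s1 with expected payoff 63/10.

63/10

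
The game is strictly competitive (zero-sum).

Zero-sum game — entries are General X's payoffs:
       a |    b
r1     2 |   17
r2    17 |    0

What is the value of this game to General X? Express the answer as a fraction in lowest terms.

289/32

Row minima are 2 and 0, so General X's maximin is 2; column maxima are 17 and 17, so General Y's minimax is 17. These differ, so the equilibrium is in mixed strategies.
Let General X play r1 with probability p. General Y is indifferent when 2p + 17(1−p) = 17p, giving p = 17/32.
Let General Y play a with probability q. General X is indifferent when 2q + 17(1−q) = 17q, giving q = 17/32.
The value is 2·(17/32) + (17)·(15/32) = 289/32.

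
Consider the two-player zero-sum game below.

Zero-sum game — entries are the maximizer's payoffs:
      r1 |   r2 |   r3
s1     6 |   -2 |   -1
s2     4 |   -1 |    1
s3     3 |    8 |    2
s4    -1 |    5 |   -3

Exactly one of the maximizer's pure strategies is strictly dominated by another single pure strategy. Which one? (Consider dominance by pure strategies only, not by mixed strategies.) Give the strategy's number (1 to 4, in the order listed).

Compare s4 with s3: 3 > -1, 8 > 5, 2 > -3.
So s3 strictly dominates s4 for the maximizer; s4 is strictly dominated.

4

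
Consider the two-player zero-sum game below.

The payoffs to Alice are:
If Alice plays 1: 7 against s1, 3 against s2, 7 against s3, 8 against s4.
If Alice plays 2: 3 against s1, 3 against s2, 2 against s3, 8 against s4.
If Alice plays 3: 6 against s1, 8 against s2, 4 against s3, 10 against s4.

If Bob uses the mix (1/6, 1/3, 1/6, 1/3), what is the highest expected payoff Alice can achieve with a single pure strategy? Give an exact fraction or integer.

1: (7)·(1/6) + (3)·(1/3) + (7)·(1/6) + (8)·(1/3) = 6.
2: (3)·(1/6) + (3)·(1/3) + (2)·(1/6) + (8)·(1/3) = 9/2.
3: (6)·(1/6) + (8)·(1/3) + (4)·(1/6) + (10)·(1/3) = 23/3.
The best pure response is 3 with expected payoff 23/3.

23/3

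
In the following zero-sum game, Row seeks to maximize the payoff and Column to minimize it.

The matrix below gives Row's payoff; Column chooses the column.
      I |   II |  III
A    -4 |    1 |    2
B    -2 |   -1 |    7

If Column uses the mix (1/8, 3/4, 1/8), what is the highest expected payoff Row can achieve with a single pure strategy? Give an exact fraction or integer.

A: (-4)·(1/8) + (1)·(3/4) + (2)·(1/8) = 1/2.
B: (-2)·(1/8) + (-1)·(3/4) + (7)·(1/8) = -1/8.
The best pure response is A with expected payoff 1/2.

1/2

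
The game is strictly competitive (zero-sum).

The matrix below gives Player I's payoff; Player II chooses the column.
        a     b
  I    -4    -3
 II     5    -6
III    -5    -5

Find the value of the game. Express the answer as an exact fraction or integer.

Row III is strictly dominated by row I, so Player I never plays it.
The remaining 2×2 game on (I, II) × (a, b) has no saddle point. Let Player I play I with probability p; indifference gives −4p + 5(1−p) = −3p − 6(1−p), so p = 11/12.
Similarly Player II's optimal q on a is 1/4, and the value is -4·(1/4) + (-3)·(3/4) = -13/4.

-13/4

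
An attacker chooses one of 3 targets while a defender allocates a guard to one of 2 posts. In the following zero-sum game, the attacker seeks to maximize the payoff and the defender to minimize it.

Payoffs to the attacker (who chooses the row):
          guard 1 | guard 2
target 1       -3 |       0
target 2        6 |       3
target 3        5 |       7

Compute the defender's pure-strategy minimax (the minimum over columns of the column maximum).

The worst case (largest entry) in each column is guard 1: 6, guard 2: 7.
The best (smallest) of these is 6.

6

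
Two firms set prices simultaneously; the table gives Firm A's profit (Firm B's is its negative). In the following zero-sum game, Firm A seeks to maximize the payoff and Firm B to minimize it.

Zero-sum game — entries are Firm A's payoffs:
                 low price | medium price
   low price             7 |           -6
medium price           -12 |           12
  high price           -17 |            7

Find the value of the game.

Row high price is strictly dominated by row medium price, so Firm A never plays it.
The remaining 2×2 game on (low price, medium price) × (low price, medium price) has no saddle point. Let Firm A play low price with probability p; indifference gives 7p − 12(1−p) = −6p + 12(1−p), so p = 24/37.
Similarly Firm B's optimal q on low price is 18/37, and the value is 7·(18/37) + (-6)·(19/37) = 12/37.

12/37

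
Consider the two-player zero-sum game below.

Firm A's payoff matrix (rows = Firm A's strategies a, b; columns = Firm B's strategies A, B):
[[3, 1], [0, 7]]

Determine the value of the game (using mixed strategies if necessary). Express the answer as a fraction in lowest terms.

7/3

Row minima are 1 and 0, so Firm A's maximin is 1; column maxima are 3 and 7, so Firm B's minimax is 3. These differ, so the equilibrium is in mixed strategies.
Let Firm A play a with probability p. Firm B is indifferent when 3p = p + 7(1−p), giving p = 7/9.
Let Firm B play A with probability q. Firm A is indifferent when 3q + (1−q) = 7(1−q), giving q = 2/3.
The value is 3·(2/3) + (1)·(1/3) = 7/3.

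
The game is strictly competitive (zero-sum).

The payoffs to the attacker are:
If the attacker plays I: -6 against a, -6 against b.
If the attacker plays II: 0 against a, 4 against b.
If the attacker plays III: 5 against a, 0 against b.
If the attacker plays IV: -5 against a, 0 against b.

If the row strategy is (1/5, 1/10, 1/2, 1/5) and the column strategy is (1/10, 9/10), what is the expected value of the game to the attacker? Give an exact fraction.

Against (1/10, 9/10), each row's expected payoff is I: -6; II: 18/5; III: 1/2; IV: -1/2.
Taking the (1/5, 1/10, 1/2, 1/5)-weighted average: (1/5)·(-6) + (1/10)·(18/5) + (1/2)·(1/2) + (1/5)·(-1/2) = -69/100.

-69/100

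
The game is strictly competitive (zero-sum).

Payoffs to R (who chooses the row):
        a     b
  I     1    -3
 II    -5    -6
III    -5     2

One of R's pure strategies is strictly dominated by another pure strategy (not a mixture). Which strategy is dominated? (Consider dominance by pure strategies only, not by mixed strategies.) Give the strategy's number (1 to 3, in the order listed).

Compare II with I: 1 > -5, -3 > -6.
So I strictly dominates II for R; II is strictly dominated.

2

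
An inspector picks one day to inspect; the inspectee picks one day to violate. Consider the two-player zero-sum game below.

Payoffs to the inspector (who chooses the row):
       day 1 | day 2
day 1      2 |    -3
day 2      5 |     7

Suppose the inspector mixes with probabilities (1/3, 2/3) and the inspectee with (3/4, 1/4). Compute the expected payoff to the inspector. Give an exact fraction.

Against (3/4, 1/4), each row's expected payoff is day 1: 3/4; day 2: 11/2.
Taking the (1/3, 2/3)-weighted average: (1/3)·(3/4) + (2/3)·(11/2) = 47/12.

47/12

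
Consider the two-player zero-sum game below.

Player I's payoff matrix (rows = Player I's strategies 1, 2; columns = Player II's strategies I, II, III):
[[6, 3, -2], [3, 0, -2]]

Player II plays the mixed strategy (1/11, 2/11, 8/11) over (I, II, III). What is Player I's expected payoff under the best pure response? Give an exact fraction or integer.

-4/11

1: (6)·(1/11) + (3)·(2/11) + (-2)·(8/11) = -4/11.
2: (3)·(1/11) + (0)·(2/11) + (-2)·(8/11) = -13/11.
The best pure response is 1 with expected payoff -4/11.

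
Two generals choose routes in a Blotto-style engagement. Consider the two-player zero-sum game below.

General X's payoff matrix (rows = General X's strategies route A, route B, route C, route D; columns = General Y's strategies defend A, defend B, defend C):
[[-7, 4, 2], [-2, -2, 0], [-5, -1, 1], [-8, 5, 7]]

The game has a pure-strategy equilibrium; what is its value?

-2

Row minima: -7, -2, -5, -8 → General X's maximin is -2.
Column maxima: -2, 5, 7 → General Y's minimax is -2.
They coincide at (route B, defend A), so the value is -2.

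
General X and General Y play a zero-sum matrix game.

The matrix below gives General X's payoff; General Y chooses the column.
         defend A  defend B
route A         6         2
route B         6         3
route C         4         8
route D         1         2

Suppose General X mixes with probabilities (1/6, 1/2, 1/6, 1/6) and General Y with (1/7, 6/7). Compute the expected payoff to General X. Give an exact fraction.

155/42

Against (1/7, 6/7), each row's expected payoff is route A: 18/7; route B: 24/7; route C: 52/7; route D: 13/7.
Taking the (1/6, 1/2, 1/6, 1/6)-weighted average: (1/6)·(18/7) + (1/2)·(24/7) + (1/6)·(52/7) + (1/6)·(13/7) = 155/42.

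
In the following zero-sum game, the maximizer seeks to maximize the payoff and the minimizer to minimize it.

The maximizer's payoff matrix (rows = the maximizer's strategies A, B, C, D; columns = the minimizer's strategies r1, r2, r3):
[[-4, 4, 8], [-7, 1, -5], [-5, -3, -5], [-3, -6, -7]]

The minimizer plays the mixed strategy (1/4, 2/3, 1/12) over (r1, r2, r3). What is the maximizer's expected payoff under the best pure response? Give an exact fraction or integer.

7/3

A: (-4)·(1/4) + (4)·(2/3) + (8)·(1/12) = 7/3.
B: (-7)·(1/4) + (1)·(2/3) + (-5)·(1/12) = -3/2.
C: (-5)·(1/4) + (-3)·(2/3) + (-5)·(1/12) = -11/3.
D: (-3)·(1/4) + (-6)·(2/3) + (-7)·(1/12) = -16/3.
The best pure response is A with expected payoff 7/3.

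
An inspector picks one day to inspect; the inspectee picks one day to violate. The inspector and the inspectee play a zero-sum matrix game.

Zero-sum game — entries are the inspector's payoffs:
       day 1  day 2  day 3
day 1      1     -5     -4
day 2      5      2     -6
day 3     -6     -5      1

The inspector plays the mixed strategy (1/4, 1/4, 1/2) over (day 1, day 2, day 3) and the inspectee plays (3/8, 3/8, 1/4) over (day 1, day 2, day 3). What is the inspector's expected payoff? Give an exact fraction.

-73/32

Against (3/8, 3/8, 1/4), each row's expected payoff is day 1: -5/2; day 2: 9/8; day 3: -31/8.
Taking the (1/4, 1/4, 1/2)-weighted average: (1/4)·(-5/2) + (1/4)·(9/8) + (1/2)·(-31/8) = -73/32.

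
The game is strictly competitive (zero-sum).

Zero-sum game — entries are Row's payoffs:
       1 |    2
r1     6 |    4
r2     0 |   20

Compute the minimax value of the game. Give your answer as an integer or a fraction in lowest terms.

60/11

Row minima are 4 and 0, so Row's maximin is 4; column maxima are 6 and 20, so Column's minimax is 6. These differ, so the equilibrium is in mixed strategies.
Let Row play r1 with probability p. Column is indifferent when 6p = 4p + 20(1−p), giving p = 10/11.
Let Column play 1 with probability q. Row is indifferent when 6q + 4(1−q) = 20(1−q), giving q = 8/11.
The value is 6·(8/11) + (4)·(3/11) = 60/11.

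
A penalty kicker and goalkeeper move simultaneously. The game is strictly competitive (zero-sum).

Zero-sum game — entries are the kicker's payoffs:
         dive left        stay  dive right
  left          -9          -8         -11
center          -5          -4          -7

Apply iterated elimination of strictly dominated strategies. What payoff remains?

-7

Row left is strictly dominated by row center (-5>-9, -4>-8, -7>-11); eliminate left.
Column stay is strictly dominated by dive left for the goalkeeper (-5<-4); eliminate stay.
Column dive left is strictly dominated by dive right for the goalkeeper (-7<-5); eliminate dive left.
Only (center, dive right) remains, with payoff -7.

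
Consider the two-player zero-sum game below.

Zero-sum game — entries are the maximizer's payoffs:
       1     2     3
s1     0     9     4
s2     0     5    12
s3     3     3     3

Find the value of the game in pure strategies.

Row minima: 0, 0, 3 → the maximizer's maximin is 3.
Column maxima: 3, 9, 12 → the minimizer's minimax is 3.
They coincide at (s3, 1), so the value is 3.

3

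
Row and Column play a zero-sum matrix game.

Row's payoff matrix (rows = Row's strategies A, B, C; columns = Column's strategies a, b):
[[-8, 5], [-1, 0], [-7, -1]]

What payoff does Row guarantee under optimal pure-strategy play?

Row minima: -8, -1, -7 → Row's maximin is -1.
Column maxima: -1, 5 → Column's minimax is -1.
They coincide at (B, a), so the value is -1.

-1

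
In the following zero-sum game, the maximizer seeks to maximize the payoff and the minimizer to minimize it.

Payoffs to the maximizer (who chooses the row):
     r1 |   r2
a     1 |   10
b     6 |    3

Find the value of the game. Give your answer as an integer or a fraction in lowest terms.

Row minima are 1 and 3, so the maximizer's maximin is 3; column maxima are 6 and 10, so the minimizer's minimax is 6. These differ, so the equilibrium is in mixed strategies.
Let the maximizer play a with probability p. The minimizer is indifferent when p + 6(1−p) = 10p + 3(1−p), giving p = 1/4.
Let the minimizer play r1 with probability q. The maximizer is indifferent when q + 10(1−q) = 6q + 3(1−q), giving q = 7/12.
The value is 1·(7/12) + (10)·(5/12) = 19/4.

19/4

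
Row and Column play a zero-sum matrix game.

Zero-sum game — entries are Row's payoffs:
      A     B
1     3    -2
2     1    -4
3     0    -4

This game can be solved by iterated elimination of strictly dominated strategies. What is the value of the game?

Row 2 is strictly dominated by row 1 (3>1, -2>-4); eliminate 2.
Column A is strictly dominated by B for Column (-2<3, -4<0); eliminate A.
Row 3 is strictly dominated by row 1 (-2>-4); eliminate 3.
Only (1, B) remains, with payoff -2.

-2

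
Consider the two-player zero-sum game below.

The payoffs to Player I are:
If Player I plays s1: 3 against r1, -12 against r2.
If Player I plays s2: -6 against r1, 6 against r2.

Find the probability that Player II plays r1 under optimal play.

2/3

Row minima are -12 and -6, so Player I's maximin is -6; column maxima are 3 and 6, so Player II's minimax is 3. These differ, so the equilibrium is in mixed strategies.
Let Player II play r1 with probability q. Player I is indifferent when 3q − 12(1−q) = −6q + 6(1−q), giving q = 2/3.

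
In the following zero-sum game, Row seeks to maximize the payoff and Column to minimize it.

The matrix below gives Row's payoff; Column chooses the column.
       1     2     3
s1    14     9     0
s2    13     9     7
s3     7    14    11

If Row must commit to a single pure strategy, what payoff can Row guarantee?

7

The worst-case payoff for each row is s1: 0, s2: 7, s3: 7.
The best of these is 7.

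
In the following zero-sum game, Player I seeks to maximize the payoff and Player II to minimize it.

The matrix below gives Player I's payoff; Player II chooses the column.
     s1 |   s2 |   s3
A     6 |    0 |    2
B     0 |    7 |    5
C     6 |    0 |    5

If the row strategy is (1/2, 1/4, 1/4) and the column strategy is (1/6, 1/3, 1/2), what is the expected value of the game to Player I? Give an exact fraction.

Against (1/6, 1/3, 1/2), each row's expected payoff is A: 2; B: 29/6; C: 7/2.
Taking the (1/2, 1/4, 1/4)-weighted average: (1/2)·(2) + (1/4)·(29/6) + (1/4)·(7/2) = 37/12.

37/12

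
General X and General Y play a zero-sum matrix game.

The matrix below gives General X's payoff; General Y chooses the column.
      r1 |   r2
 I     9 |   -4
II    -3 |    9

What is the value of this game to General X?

Row minima are -4 and -3, so General X's maximin is -3; column maxima are 9 and 9, so General Y's minimax is 9. These differ, so the equilibrium is in mixed strategies.
Let General X play I with probability p. General Y is indifferent when 9p − 3(1−p) = −4p + 9(1−p), giving p = 12/25.
Let General Y play r1 with probability q. General X is indifferent when 9q − 4(1−q) = −3q + 9(1−q), giving q = 13/25.
The value is 9·(13/25) + (-4)·(12/25) = 69/25.

69/25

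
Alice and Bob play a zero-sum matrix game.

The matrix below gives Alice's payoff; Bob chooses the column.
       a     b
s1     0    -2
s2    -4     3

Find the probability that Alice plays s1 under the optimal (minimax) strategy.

Row minima are -2 and -4, so Alice's maximin is -2; column maxima are 0 and 3, so Bob's minimax is 0. These differ, so the equilibrium is in mixed strategies.
Let Alice play s1 with probability p. Bob is indifferent when −4(1−p) = −2p + 3(1−p), giving p = 7/9.

7/9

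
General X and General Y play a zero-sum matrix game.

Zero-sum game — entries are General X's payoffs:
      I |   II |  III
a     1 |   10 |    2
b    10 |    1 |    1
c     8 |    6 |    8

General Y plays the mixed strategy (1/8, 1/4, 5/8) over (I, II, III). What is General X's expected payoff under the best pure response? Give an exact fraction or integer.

a: (1)·(1/8) + (10)·(1/4) + (2)·(5/8) = 31/8.
b: (10)·(1/8) + (1)·(1/4) + (1)·(5/8) = 17/8.
c: (8)·(1/8) + (6)·(1/4) + (8)·(5/8) = 15/2.
The best pure response is c with expected payoff 15/2.

15/2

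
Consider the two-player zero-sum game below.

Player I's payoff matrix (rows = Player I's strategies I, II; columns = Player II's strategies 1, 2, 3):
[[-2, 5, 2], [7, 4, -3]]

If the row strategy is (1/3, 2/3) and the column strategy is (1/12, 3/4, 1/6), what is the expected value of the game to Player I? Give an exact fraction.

Against (1/12, 3/4, 1/6), each row's expected payoff is I: 47/12; II: 37/12.
Taking the (1/3, 2/3)-weighted average: (1/3)·(47/12) + (2/3)·(37/12) = 121/36.

121/36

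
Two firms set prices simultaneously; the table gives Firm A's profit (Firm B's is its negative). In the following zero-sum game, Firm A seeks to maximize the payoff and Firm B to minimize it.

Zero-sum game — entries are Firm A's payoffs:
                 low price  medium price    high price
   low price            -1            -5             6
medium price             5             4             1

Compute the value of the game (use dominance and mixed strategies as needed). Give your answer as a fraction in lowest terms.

Column low price is strictly dominated by medium price for Firm B (it gives Firm A more in every row).
The remaining 2×2 game on (low price, medium price) × (medium price, high price) has no saddle point. Let Firm A play low price with probability p; indifference gives −5p + 4(1−p) = 6p + (1−p), so p = 3/14.
Similarly Firm B's optimal q on medium price is 5/14, and the value is -5·(5/14) + (6)·(9/14) = 29/14.

29/14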